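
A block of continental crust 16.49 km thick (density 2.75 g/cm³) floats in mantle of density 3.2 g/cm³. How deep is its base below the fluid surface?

14.2 km

Draft d = t ρ_obj/ρ_fluid = 16.49 km × 2.75/3.2 = 14.2 km.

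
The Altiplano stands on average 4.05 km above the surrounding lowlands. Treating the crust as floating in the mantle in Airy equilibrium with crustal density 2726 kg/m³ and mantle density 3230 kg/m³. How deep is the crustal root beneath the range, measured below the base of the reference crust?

21.9 km

For local isostatic compensation: the weight of the topography is balanced by the buoyancy of the root, ρ_c h = (ρ_m − ρ_c) r.
r = h · ρ_c / (ρ_m − ρ_c) = 4.05 km × 2726 / (3230 − 2726) = 21.9 km.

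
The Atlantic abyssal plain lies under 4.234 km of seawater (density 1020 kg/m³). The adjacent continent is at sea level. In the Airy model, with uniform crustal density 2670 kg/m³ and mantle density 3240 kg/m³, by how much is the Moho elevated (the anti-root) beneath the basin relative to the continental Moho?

Isostatic balance requires: replacing crust with seawater at the top is compensated by replacing crust with mantle at the base: d (ρ_c − ρ_w) = a (ρ_m − ρ_c).
a = d (ρ_c − ρ_w)/(ρ_m − ρ_c) = 4.234 km × 1650/570 = 12.3 km.

12.3 km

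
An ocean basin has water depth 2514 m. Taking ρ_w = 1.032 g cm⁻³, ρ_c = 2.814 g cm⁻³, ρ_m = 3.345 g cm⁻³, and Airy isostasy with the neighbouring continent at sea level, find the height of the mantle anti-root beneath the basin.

Equating mass per unit area of the two columns: replacing crust with seawater at the top is compensated by replacing crust with mantle at the base: d (ρ_c − ρ_w) = a (ρ_m − ρ_c).
a = d (ρ_c − ρ_w)/(ρ_m − ρ_c) = 2514 m × 1.782/0.531 = 8440 m.

8440 m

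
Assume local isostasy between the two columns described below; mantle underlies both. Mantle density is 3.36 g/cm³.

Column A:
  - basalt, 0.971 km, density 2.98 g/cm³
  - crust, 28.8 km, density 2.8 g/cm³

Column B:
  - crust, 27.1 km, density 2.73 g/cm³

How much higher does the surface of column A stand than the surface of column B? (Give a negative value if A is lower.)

For any compensation level in the mantle, the mantle terms cancel and isostasy reduces to e = (Σt_A − Σt_B) − (Σ(ρt)_A − Σ(ρt)_B) / ρ_m.
Σt_A = 29.771 km; Σt_B = 27.1 km; Σ(ρt)_A = 83.53358; Σ(ρt)_B = 73.983 (in km·g/cm³).
e = (29.771 − 27.1) − (83.53358 − 73.983) / 3.36 = −0.171 km.

−0.171 km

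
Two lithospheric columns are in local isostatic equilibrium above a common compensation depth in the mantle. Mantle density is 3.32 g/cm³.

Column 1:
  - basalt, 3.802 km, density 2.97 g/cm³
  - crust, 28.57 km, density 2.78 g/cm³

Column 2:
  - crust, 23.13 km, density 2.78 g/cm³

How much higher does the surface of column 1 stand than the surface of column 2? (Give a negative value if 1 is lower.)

For any compensation level in the mantle, the mantle terms cancel and isostasy reduces to e = (Σt_1 − Σt_2) − (Σ(ρt)_1 − Σ(ρt)_2) / ρ_m.
Σt_1 = 32.372 km; Σt_2 = 23.13 km; Σ(ρt)_1 = 90.71654; Σ(ρt)_2 = 64.3014 (in km·g/cm³).
e = (32.372 − 23.13) − (90.71654 − 64.3014) / 3.32 = 1.29 km.

1.29 km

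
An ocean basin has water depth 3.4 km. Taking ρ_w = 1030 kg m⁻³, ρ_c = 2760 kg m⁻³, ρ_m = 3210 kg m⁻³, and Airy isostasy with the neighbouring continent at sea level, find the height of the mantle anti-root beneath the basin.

In Airy isostatic equilibrium: replacing crust with seawater at the top is compensated by replacing crust with mantle at the base: d (ρ_c − ρ_w) = a (ρ_m − ρ_c).
a = d (ρ_c − ρ_w)/(ρ_m − ρ_c) = 3.4 km × 1730/450 = 13.1 km.

13.1 km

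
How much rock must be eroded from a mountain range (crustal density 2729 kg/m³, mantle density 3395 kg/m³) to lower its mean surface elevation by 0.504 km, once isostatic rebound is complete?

2.57 km

Net drop Δ = e − u = e − e ρ_c/ρ_m = e (ρ_m − ρ_c)/ρ_m.
e = Δ ρ_m/(ρ_m − ρ_c) = 0.504 km × 3395/666 = 2.57 km.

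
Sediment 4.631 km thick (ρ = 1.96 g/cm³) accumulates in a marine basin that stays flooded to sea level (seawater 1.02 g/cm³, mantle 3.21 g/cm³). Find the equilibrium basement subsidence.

Submarine loading: the sediment displaces seawater, and the subsidence is in turn flooded, so s (ρ_m − ρ_w) = t (ρ_sed − ρ_w).
s = 4.631 km × (1.96 − 1.02) / (3.21 − 1.02) = 1.99 km.

1.99 km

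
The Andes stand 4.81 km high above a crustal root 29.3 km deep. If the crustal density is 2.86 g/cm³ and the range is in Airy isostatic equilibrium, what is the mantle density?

3.33 g/cm³

Airy balance: ρ_c h = (ρ_m − ρ_c) r → ρ_m = ρ_c (1 + h/r).
ρ_m = 2.86 × (1 + 4.81 km/29.3 km) = 3.33 g/cm³.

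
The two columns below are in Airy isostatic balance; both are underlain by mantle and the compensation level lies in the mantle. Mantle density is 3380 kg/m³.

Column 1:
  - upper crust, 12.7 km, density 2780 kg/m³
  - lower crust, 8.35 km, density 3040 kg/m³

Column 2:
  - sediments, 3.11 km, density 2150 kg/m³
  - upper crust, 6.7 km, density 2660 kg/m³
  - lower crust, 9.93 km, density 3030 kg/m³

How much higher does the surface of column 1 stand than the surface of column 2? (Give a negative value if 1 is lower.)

For any compensation level in the mantle, the mantle terms cancel and isostasy reduces to e = (Σt_1 − Σt_2) − (Σ(ρt)_1 − Σ(ρt)_2) / ρ_m.
Σt_1 = 21.05 km; Σt_2 = 19.74 km; Σ(ρt)_1 = 60690; Σ(ρt)_2 = 54596.4 (in km·kg/m³).
e = (21.05 − 19.74) − (60690 − 54596.4) / 3380 = −0.493 km.

−0.493 km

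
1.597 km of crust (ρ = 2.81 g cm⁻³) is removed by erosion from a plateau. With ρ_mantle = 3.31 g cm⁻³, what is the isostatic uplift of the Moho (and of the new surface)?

1.36 km

Unloading: uplift u = e ρ_c/ρ_m = 1.597 km × 2.81/3.31 = 1.36 km.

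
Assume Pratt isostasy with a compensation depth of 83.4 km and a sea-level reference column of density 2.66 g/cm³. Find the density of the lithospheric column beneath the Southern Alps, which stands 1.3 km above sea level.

Pratt balance: ρ_ref D = ρ (D + h).
ρ = ρ_ref D/(D + h) = 2.66 × 83.4 km/(83.4 km + 1.3 km) = 2.62 g/cm³.

2.62 g/cm³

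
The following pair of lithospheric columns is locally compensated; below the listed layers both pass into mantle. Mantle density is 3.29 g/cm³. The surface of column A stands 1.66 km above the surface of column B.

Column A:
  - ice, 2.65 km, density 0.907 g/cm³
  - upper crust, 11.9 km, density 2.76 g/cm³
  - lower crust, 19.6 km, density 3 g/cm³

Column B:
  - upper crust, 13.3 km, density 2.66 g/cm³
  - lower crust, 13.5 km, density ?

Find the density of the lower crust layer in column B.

2.96 g/cm³

Take the compensation level at the base of the deeper column (depth z_c below the surface of column A) and equate Σ ρ_i t_i down to z_c; mantle fills any gap and the z_c terms cancel.
Column A: 2.65×0.907 + 11.9×2.76 + 19.6×3 + (z_c − 34.15)×3.29
Column B: 1.66×0 + 13.3×2.66 + 13.5×ρ + (z_c − 1.66 − 26.8)×3.29
The z_c×3.29 term appears on both sides and cancels. Collect the known terms of each column as K = Σ(ρt)_known − 3.29 × (depth of known layers): K_A = 94.04755 − 3.29×34.15 = −18.30595; K_B = 35.378 − 3.29×(1.66 + 26.8) = −58.2554.
Balance: K_A = K_B + 13.5×ρ, so ρ = (K_A − K_B)/13.5 = 39.9494/13.5 = 2.96 g/cm³.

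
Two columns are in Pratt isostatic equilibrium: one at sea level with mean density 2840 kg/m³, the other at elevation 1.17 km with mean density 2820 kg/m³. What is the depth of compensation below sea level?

ρ_ref D = ρ (D + h) → D (ρ_ref − ρ) = ρ h.
D = ρ h/(ρ_ref − ρ) = 2820 × 1.17 km/(2840 − 2820) = 165 km.

165 km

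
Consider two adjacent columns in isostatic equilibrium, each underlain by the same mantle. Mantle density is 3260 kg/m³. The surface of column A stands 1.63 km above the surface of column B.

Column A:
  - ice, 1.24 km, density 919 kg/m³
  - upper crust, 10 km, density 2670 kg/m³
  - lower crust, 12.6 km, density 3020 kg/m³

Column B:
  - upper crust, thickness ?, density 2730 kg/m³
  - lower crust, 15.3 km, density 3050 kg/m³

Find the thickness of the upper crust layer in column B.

Take the compensation level at the base of the deeper column (depth z_c below the surface of column A) and equate Σ ρ_i t_i down to z_c; mantle fills any gap and the z_c terms cancel.
Column A: 1.24×919 + 10×2670 + 12.6×3020 + (z_c − 23.84)×3260
Column B: 1.63×0 + x×2730 + 15.3×3050 + (z_c − 1.63 − 15.3 − x)×3260
The z_c×3260 term appears on both sides and cancels. Collect the known terms of each column as K = Σ(ρt)_known − 3260 × (depth of known layers): K_A = 65891.56 − 3260×23.84 = −11826.84; K_B = 46665 − 3260×(1.63 + 15.3) = −8526.8.
Balance: K_A = K_B − x×(3260 − 2730), so x = (K_B − K_A)/(3260 − 2730) = 3300.04/530 = 6.23 km.

6.23 km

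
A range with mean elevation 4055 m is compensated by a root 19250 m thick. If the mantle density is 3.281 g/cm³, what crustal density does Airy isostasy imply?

ρ_c h = (ρ_m − ρ_c) r → ρ_c (h + r) = ρ_m r → ρ_c = ρ_m r / (h + r).
ρ_c = 3.281 × 19250 m / (4055 m + 19250 m) = 2.71 g/cm³.

2.71 g/cm³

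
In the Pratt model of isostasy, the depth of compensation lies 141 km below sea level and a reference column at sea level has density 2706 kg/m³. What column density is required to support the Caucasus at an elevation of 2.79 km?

2650 kg/m³

Pratt balance: ρ_ref D = ρ (D + h).
ρ = ρ_ref D/(D + h) = 2706 × 141 km/(141 km + 2.79 km) = 2650 kg/m³.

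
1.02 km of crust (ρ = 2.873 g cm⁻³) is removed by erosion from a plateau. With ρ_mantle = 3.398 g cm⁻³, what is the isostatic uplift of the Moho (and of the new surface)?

0.862 km

Unloading: uplift u = e ρ_c/ρ_m = 1.02 km × 2.873/3.398 = 0.862 km.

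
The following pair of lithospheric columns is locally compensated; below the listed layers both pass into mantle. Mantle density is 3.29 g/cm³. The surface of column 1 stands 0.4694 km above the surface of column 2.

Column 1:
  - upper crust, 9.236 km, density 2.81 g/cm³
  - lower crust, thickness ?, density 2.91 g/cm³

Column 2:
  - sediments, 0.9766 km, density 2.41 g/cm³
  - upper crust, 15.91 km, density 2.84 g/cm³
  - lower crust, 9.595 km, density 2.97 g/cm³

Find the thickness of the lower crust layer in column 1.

Take the compensation level at the base of the deeper column (depth z_c below the surface of column 1) and equate Σ ρ_i t_i down to z_c; mantle fills any gap and the z_c terms cancel.
Column 1: 9.236×2.81 + x×2.91 + (z_c − 9.236 − x)×3.29
Column 2: 0.4694×0 + 0.9766×2.41 + 15.91×2.84 + 9.595×2.97 + (z_c − 0.4694 − 26.4816)×3.29
The z_c×3.29 term appears on both sides and cancels. Collect the known terms of each column as K = Σ(ρt)_known − 3.29 × (depth of known layers): K_1 = 25.95316 − 3.29×9.236 = −4.43328; K_2 = 76.035156 − 3.29×(0.4694 + 26.4816) = −12.633634.
Balance: K_1 − x×(3.29 − 2.91) = K_2, so x = (K_1 − K_2)/(3.29 − 2.91) = 8.20035/0.38 = 21.6 km.

21.6 km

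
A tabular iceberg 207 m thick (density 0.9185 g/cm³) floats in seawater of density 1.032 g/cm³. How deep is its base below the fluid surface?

184 m

Draft d = t ρ_obj/ρ_fluid = 207 m × 0.9185/1.032 = 184 m.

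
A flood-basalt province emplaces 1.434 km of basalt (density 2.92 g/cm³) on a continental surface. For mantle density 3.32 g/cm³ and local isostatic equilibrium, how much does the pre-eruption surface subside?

Subaerial loading: s = t ρ_load / ρ_m.
s = 1.434 km × 2.92/3.32 = 1.26 km.

1.26 km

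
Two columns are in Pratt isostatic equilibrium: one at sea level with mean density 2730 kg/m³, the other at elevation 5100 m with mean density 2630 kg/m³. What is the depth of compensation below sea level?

134000 m

ρ_ref D = ρ (D + h) → D (ρ_ref − ρ) = ρ h.
D = ρ h/(ρ_ref − ρ) = 2630 × 5100 m/(2730 − 2630) = 134000 m.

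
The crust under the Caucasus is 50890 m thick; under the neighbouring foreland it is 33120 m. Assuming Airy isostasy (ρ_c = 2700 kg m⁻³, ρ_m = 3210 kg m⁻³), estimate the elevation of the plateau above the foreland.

2820 m

Excess crust Δ = 50890 m − 33120 m = 17770 m, split between elevation h and root r with h + r = Δ.
Airy balance ρ_c h = (ρ_m − ρ_c) r gives r = h ρ_c/(ρ_m − ρ_c), so h (1 + ρ_c/(ρ_m − ρ_c)) = Δ, i.e. h = Δ (ρ_m − ρ_c)/ρ_m.
h = 17770 m × 510/3210 = 2820 m.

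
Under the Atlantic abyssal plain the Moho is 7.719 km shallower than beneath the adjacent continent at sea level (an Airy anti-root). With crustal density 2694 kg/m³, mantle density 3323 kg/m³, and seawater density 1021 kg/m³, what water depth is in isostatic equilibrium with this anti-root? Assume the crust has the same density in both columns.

Replacing a thickness d of crust by seawater at the top must be balanced by replacing crust with mantle at the base: d (ρ_c − ρ_w) = a (ρ_m − ρ_c).
d = a (ρ_m − ρ_c)/(ρ_c − ρ_w) = 7.719 km × 629/1673 = 2.9 km.

2.9 km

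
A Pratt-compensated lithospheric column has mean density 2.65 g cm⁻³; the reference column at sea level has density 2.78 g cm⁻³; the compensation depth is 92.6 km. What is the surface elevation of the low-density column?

ρ_ref D = ρ (D + h) → h = D (ρ_ref − ρ)/ρ.
h = 92.6 km × (2.78 − 2.65)/2.65 = 4.54 km.

4.54 km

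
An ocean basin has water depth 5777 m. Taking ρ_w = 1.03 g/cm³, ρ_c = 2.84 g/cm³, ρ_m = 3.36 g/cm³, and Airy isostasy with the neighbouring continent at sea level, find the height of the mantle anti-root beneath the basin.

20100 m

For local isostatic compensation: replacing crust with seawater at the top is compensated by replacing crust with mantle at the base: d (ρ_c − ρ_w) = a (ρ_m − ρ_c).
a = d (ρ_c − ρ_w)/(ρ_m − ρ_c) = 5777 m × 1.81/0.52 = 20100 m.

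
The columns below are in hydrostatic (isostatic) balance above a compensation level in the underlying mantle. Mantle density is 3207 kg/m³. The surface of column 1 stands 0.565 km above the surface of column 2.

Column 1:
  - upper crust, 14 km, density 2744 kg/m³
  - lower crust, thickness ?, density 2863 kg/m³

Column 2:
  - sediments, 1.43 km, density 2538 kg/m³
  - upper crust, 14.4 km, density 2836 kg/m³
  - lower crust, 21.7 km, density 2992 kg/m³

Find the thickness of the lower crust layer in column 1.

18.3 km

Take the compensation level at the base of the deeper column (depth z_c below the surface of column 1) and equate Σ ρ_i t_i down to z_c; mantle fills any gap and the z_c terms cancel.
Column 1: 14×2744 + x×2863 + (z_c − 14 − x)×3207
Column 2: 0.565×0 + 1.43×2538 + 14.4×2836 + 21.7×2992 + (z_c − 0.565 − 37.53)×3207
The z_c×3207 term appears on both sides and cancels. Collect the known terms of each column as K = Σ(ρt)_known − 3207 × (depth of known layers): K_1 = 38416 − 3207×14 = −6482; K_2 = 109394.14 − 3207×(0.565 + 37.53) = −12776.525.
Balance: K_1 − x×(3207 − 2863) = K_2, so x = (K_1 − K_2)/(3207 − 2863) = 6294.53/344 = 18.3 km.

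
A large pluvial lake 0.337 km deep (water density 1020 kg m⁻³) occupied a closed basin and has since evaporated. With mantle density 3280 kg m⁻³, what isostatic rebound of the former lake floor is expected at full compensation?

u = d ρ_w/ρ_m = 0.337 km × 1020/3280 = 0.105 km.

0.105 km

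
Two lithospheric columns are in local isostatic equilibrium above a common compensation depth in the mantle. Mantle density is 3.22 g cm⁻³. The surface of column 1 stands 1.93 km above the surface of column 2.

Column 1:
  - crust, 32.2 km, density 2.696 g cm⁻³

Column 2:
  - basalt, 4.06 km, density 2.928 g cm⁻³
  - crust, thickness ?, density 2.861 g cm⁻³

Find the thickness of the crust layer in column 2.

Take the compensation level at the base of the deeper column (depth z_c below the surface of column 1) and equate Σ ρ_i t_i down to z_c; mantle fills any gap and the z_c terms cancel.
Column 1: 32.2×2.696 + (z_c − 32.2)×3.22
Column 2: 1.93×0 + 4.06×2.928 + x×2.861 + (z_c − 1.93 − 4.06 − x)×3.22
The z_c×3.22 term appears on both sides and cancels. Collect the known terms of each column as K = Σ(ρt)_known − 3.22 × (depth of known layers): K_1 = 86.8112 − 3.22×32.2 = −16.8728; K_2 = 11.88768 − 3.22×(1.93 + 4.06) = −7.40012.
Balance: K_1 = K_2 − x×(3.22 − 2.861), so x = (K_2 − K_1)/(3.22 − 2.861) = 9.47268/0.359 = 26.4 km.

26.4 km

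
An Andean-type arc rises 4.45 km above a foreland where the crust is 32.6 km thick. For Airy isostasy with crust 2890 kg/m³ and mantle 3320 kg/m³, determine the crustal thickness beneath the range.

67 km

Root depth r = h ρ_c / (ρ_m − ρ_c) = 4.45 km × 2890 / 430 = 29.91 km.
Total thickness = T + h + r = 32.6 km + 4.45 km + 29.91 km = 67 km.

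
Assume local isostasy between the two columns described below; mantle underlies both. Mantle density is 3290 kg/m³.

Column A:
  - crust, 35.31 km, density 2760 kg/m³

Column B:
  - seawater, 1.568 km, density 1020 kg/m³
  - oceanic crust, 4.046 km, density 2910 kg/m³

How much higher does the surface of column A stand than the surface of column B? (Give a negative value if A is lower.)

For any compensation level in the mantle, the mantle terms cancel and isostasy reduces to e = (Σt_A − Σt_B) − (Σ(ρt)_A − Σ(ρt)_B) / ρ_m.
Σt_A = 35.31 km; Σt_B = 5.614 km; Σ(ρt)_A = 97455.6; Σ(ρt)_B = 13373.22 (in km·kg/m³).
e = (35.31 − 5.614) − (97455.6 − 13373.22) / 3290 = 4.14 km.

4.14 km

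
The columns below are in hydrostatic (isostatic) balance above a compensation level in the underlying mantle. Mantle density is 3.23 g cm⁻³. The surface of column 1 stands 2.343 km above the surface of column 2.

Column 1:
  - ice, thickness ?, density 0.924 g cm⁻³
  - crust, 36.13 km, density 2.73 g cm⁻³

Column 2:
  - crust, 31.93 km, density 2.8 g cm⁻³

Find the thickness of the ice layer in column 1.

1.4 km

Take the compensation level at the base of the deeper column (depth z_c below the surface of column 1) and equate Σ ρ_i t_i down to z_c; mantle fills any gap and the z_c terms cancel.
Column 1: x×0.924 + 36.13×2.73 + (z_c − 36.13 − x)×3.23
Column 2: 2.343×0 + 31.93×2.8 + (z_c − 2.343 − 31.93)×3.23
The z_c×3.23 term appears on both sides and cancels. Collect the known terms of each column as K = Σ(ρt)_known − 3.23 × (depth of known layers): K_1 = 98.6349 − 3.23×36.13 = −18.065; K_2 = 89.404 − 3.23×(2.343 + 31.93) = −21.29779.
Balance: K_1 − x×(3.23 − 0.924) = K_2, so x = (K_1 − K_2)/(3.23 − 0.924) = 3.23279/2.306 = 1.4 km.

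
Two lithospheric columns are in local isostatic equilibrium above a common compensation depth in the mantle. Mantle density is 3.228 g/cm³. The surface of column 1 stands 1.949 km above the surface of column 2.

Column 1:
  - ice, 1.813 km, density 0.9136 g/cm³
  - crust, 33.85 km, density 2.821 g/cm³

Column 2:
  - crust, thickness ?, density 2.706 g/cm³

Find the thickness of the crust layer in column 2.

Take the compensation level at the base of the deeper column (depth z_c below the surface of column 1) and equate Σ ρ_i t_i down to z_c; mantle fills any gap and the z_c terms cancel.
Column 1: 1.813×0.9136 + 33.85×2.821 + (z_c − 35.663)×3.228
Column 2: 1.949×0 + x×2.706 + (z_c − 1.949 − 0 − x)×3.228
The z_c×3.228 term appears on both sides and cancels. Collect the known terms of each column as K = Σ(ρt)_known − 3.228 × (depth of known layers): K_1 = 97.1472068 − 3.228×35.663 = −17.9729572; K_2 = 0 − 3.228×(1.949 + 0) = −6.291372.
Balance: K_1 = K_2 − x×(3.228 − 2.706), so x = (K_2 − K_1)/(3.228 − 2.706) = 11.6816/0.522 = 22.4 km.

22.4 km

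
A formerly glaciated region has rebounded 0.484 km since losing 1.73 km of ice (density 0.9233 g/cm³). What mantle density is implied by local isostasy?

3.3 g/cm³

ρ_m = ρ_ice t / u = 0.9233 × 1.73 km/0.484 km = 3.3 g/cm³.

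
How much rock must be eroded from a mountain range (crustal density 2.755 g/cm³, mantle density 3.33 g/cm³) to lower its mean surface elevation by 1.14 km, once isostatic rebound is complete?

6.6 km

Net drop Δ = e − u = e − e ρ_c/ρ_m = e (ρ_m − ρ_c)/ρ_m.
e = Δ ρ_m/(ρ_m − ρ_c) = 1.14 km × 3.33/0.575 = 6.6 km.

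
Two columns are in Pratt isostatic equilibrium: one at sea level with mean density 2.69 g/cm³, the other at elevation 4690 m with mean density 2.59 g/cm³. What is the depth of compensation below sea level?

ρ_ref D = ρ (D + h) → D (ρ_ref − ρ) = ρ h.
D = ρ h/(ρ_ref − ρ) = 2.59 × 4690 m/(2.69 − 2.59) = 121000 m.

121000 m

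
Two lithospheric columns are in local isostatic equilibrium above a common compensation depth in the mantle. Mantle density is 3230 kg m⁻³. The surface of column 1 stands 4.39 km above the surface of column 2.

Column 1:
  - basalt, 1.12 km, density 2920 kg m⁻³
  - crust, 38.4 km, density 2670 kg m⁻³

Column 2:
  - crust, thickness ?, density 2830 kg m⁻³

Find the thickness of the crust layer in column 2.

Take the compensation level at the base of the deeper column (depth z_c below the surface of column 1) and equate Σ ρ_i t_i down to z_c; mantle fills any gap and the z_c terms cancel.
Column 1: 1.12×2920 + 38.4×2670 + (z_c − 39.52)×3230
Column 2: 4.39×0 + x×2830 + (z_c − 4.39 − 0 − x)×3230
The z_c×3230 term appears on both sides and cancels. Collect the known terms of each column as K = Σ(ρt)_known − 3230 × (depth of known layers): K_1 = 105798.4 − 3230×39.52 = −21851.2; K_2 = 0 − 3230×(4.39 + 0) = −14179.7.
Balance: K_1 = K_2 − x×(3230 − 2830), so x = (K_2 − K_1)/(3230 − 2830) = 7671.5/400 = 19.2 km.

19.2 km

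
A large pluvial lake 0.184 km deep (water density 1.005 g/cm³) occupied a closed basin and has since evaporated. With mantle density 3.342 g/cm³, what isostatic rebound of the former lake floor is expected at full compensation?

u = d ρ_w/ρ_m = 0.184 km × 1.005/3.342 = 0.0553 km.

0.0553 km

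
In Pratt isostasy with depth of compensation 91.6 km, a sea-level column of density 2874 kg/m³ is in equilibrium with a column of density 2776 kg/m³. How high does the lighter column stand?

ρ_ref D = ρ (D + h) → h = D (ρ_ref − ρ)/ρ.
h = 91.6 km × (2874 − 2776)/2776 = 3.23 km.

3.23 km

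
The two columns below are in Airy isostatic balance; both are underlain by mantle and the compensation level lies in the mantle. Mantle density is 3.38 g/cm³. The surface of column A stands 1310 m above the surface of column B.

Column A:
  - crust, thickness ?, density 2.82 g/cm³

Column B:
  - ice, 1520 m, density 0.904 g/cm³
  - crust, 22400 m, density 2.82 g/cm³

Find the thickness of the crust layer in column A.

37000 m

Take the compensation level at the base of the deeper column (depth z_c below the surface of column A) and equate Σ ρ_i t_i down to z_c; mantle fills any gap and the z_c terms cancel.
Column A: x×2.82 + (z_c − 0 − x)×3.38
Column B: 1310×0 + 1520×0.904 + 22400×2.82 + (z_c − 1310 − 23920)×3.38
The z_c×3.38 term appears on both sides and cancels. Collect the known terms of each column as K = Σ(ρt)_known − 3.38 × (depth of known layers): K_A = 0 − 3.38×0 = 0; K_B = 64542.08 − 3.38×(1310 + 23920) = −20735.32.
Balance: K_A − x×(3.38 − 2.82) = K_B, so x = (K_A − K_B)/(3.38 − 2.82) = 20735.3/0.56 = 37000 m.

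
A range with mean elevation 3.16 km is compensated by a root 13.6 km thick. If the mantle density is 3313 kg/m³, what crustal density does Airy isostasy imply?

ρ_c h = (ρ_m − ρ_c) r → ρ_c (h + r) = ρ_m r → ρ_c = ρ_m r / (h + r).
ρ_c = 3313 × 13.6 km / (3.16 km + 13.6 km) = 2690 kg/m³.

2690 kg/m³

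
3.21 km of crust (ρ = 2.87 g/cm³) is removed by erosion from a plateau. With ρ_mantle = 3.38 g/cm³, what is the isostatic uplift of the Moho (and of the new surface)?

2.73 km

Unloading: uplift u = e ρ_c/ρ_m = 3.21 km × 2.87/3.38 = 2.73 km.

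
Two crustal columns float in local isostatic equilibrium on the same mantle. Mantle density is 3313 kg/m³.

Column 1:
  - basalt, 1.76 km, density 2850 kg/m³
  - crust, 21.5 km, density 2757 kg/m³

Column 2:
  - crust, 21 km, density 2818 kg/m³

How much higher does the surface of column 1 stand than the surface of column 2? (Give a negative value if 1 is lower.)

For any compensation level in the mantle, the mantle terms cancel and isostasy reduces to e = (Σt_1 − Σt_2) − (Σ(ρt)_1 − Σ(ρt)_2) / ρ_m.
Σt_1 = 23.26 km; Σt_2 = 21 km; Σ(ρt)_1 = 64291.5; Σ(ρt)_2 = 59178 (in km·kg/m³).
e = (23.26 − 21) − (64291.5 − 59178) / 3313 = 0.717 km.

0.717 km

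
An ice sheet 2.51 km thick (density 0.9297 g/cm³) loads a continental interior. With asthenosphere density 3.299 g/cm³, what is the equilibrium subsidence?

In Airy isostatic equilibrium: the ice load ρ_ice t is balanced by mantle displaced below, ρ_m s.
s = t ρ_ice / ρ_m = 2.51 km × 0.9297/3.299 = 0.707 km.

0.707 km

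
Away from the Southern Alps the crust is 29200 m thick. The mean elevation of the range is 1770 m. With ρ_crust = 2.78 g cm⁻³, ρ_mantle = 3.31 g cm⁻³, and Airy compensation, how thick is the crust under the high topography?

40300 m

Root depth r = h ρ_c / (ρ_m − ρ_c) = 1770 m × 2.78 / 0.53 = 9284 m.
Total thickness = T + h + r = 29200 m + 1770 m + 9284 m = 40300 m.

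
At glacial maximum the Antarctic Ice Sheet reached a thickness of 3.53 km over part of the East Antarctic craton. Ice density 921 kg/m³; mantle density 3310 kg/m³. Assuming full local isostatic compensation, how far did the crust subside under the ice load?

0.982 km

Isostatic balance requires: the ice load ρ_ice t is balanced by mantle displaced below, ρ_m s.
s = t ρ_ice / ρ_m = 3.53 km × 921/3310 = 0.982 km.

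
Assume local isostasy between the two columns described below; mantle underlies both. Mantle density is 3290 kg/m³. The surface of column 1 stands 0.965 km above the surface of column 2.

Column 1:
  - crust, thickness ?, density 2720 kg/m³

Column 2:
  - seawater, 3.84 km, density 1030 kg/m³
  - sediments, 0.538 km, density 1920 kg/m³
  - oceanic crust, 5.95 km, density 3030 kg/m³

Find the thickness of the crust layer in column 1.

24.8 km

Take the compensation level at the base of the deeper column (depth z_c below the surface of column 1) and equate Σ ρ_i t_i down to z_c; mantle fills any gap and the z_c terms cancel.
Column 1: x×2720 + (z_c − 0 − x)×3290
Column 2: 0.965×0 + 3.84×1030 + 0.538×1920 + 5.95×3030 + (z_c − 0.965 − 10.328)×3290
The z_c×3290 term appears on both sides and cancels. Collect the known terms of each column as K = Σ(ρt)_known − 3290 × (depth of known layers): K_1 = 0 − 3290×0 = 0; K_2 = 23016.66 − 3290×(0.965 + 10.328) = −14137.31.
Balance: K_1 − x×(3290 − 2720) = K_2, so x = (K_1 − K_2)/(3290 − 2720) = 14137.3/570 = 24.8 km.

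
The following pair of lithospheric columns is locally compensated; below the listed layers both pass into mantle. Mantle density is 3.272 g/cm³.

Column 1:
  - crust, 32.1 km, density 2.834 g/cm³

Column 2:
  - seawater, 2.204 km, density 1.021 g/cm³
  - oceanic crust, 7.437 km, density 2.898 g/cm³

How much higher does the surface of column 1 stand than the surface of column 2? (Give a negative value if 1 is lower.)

1.93 km

For any compensation level in the mantle, the mantle terms cancel and isostasy reduces to e = (Σt_1 − Σt_2) − (Σ(ρt)_1 − Σ(ρt)_2) / ρ_m.
Σt_1 = 32.1 km; Σt_2 = 9.641 km; Σ(ρt)_1 = 90.9714; Σ(ρt)_2 = 23.80271 (in km·g/cm³).
e = (32.1 − 9.641) − (90.9714 − 23.80271) / 3.272 = 1.93 km.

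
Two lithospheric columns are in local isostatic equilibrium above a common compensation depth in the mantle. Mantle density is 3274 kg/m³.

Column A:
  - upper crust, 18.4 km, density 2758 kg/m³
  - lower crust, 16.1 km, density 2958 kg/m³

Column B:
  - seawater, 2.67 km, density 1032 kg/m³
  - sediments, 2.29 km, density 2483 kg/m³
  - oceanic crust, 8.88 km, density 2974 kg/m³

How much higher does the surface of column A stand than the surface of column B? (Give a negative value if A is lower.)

1.26 km

For any compensation level in the mantle, the mantle terms cancel and isostasy reduces to e = (Σt_A − Σt_B) − (Σ(ρt)_A − Σ(ρt)_B) / ρ_m.
Σt_A = 34.5 km; Σt_B = 13.84 km; Σ(ρt)_A = 98371; Σ(ρt)_B = 34850.63 (in km·kg/m³).
e = (34.5 − 13.84) − (98371 − 34850.63) / 3274 = 1.26 km.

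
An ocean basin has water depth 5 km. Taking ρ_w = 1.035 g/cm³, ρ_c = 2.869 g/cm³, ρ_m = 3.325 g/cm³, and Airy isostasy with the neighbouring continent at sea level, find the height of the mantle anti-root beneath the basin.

Isostatic balance requires: replacing crust with seawater at the top is compensated by replacing crust with mantle at the base: d (ρ_c − ρ_w) = a (ρ_m − ρ_c).
a = d (ρ_c − ρ_w)/(ρ_m − ρ_c) = 5 km × 1.834/0.456 = 20.1 km.

20.1 km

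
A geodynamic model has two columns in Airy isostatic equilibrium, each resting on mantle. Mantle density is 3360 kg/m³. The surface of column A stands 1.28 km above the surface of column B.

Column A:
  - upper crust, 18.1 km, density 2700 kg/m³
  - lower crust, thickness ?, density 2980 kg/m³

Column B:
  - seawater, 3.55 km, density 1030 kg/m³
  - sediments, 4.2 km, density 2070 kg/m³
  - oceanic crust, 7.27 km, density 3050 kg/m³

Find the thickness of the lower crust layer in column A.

21.8 km

Take the compensation level at the base of the deeper column (depth z_c below the surface of column A) and equate Σ ρ_i t_i down to z_c; mantle fills any gap and the z_c terms cancel.
Column A: 18.1×2700 + x×2980 + (z_c − 18.1 − x)×3360
Column B: 1.28×0 + 3.55×1030 + 4.2×2070 + 7.27×3050 + (z_c − 1.28 − 15.02)×3360
The z_c×3360 term appears on both sides and cancels. Collect the known terms of each column as K = Σ(ρt)_known − 3360 × (depth of known layers): K_A = 48870 − 3360×18.1 = −11946; K_B = 34524 − 3360×(1.28 + 15.02) = −20244.
Balance: K_A − x×(3360 − 2980) = K_B, so x = (K_A − K_B)/(3360 − 2980) = 8298/380 = 21.8 km.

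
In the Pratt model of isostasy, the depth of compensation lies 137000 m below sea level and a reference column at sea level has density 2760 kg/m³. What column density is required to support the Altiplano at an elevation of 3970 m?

Pratt balance: ρ_ref D = ρ (D + h).
ρ = ρ_ref D/(D + h) = 2760 × 137000 m/(137000 m + 3970 m) = 2680 kg/m³.

2680 kg/m³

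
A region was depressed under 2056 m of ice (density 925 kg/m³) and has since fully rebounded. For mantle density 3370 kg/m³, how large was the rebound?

Removing the load lets mantle flow back in; uplift u satisfies ρ_ice t = ρ_m u.
u = t ρ_ice/ρ_m = 2056 m × 925/3370 = 564 m.

564 m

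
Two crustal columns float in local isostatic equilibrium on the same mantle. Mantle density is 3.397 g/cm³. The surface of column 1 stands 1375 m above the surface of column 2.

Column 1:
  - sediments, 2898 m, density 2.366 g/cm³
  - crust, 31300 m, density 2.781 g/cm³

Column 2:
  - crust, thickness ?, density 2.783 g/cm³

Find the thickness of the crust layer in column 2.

Take the compensation level at the base of the deeper column (depth z_c below the surface of column 1) and equate Σ ρ_i t_i down to z_c; mantle fills any gap and the z_c terms cancel.
Column 1: 2898×2.366 + 31300×2.781 + (z_c − 34198)×3.397
Column 2: 1375×0 + x×2.783 + (z_c − 1375 − 0 − x)×3.397
The z_c×3.397 term appears on both sides and cancels. Collect the known terms of each column as K = Σ(ρt)_known − 3.397 × (depth of known layers): K_1 = 93901.968 − 3.397×34198 = −22268.638; K_2 = 0 − 3.397×(1375 + 0) = −4670.875.
Balance: K_1 = K_2 − x×(3.397 − 2.783), so x = (K_2 − K_1)/(3.397 − 2.783) = 17597.8/0.614 = 28700 m.

28700 m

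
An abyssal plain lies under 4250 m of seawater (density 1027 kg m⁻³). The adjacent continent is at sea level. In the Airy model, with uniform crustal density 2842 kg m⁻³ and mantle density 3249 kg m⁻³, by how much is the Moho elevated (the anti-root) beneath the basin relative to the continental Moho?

19000 m

Equating mass per unit area of the two columns: replacing crust with seawater at the top is compensated by replacing crust with mantle at the base: d (ρ_c − ρ_w) = a (ρ_m − ρ_c).
a = d (ρ_c − ρ_w)/(ρ_m − ρ_c) = 4250 m × 1815/407 = 19000 m.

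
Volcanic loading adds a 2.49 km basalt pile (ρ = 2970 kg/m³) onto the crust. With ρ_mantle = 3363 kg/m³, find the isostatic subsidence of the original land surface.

2.2 km

Subaerial loading: s = t ρ_load / ρ_m.
s = 2.49 km × 2970/3363 = 2.2 km.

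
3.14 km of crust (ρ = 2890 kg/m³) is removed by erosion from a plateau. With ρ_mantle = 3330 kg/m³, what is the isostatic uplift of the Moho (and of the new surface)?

2.73 km

Unloading: uplift u = e ρ_c/ρ_m = 3.14 km × 2890/3330 = 2.73 km.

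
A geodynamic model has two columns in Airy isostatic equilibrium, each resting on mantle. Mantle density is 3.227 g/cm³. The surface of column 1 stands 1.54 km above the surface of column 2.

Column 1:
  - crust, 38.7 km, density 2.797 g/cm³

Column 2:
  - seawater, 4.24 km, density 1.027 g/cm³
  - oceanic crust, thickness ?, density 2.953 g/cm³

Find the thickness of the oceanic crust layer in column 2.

Take the compensation level at the base of the deeper column (depth z_c below the surface of column 1) and equate Σ ρ_i t_i down to z_c; mantle fills any gap and the z_c terms cancel.
Column 1: 38.7×2.797 + (z_c − 38.7)×3.227
Column 2: 1.54×0 + 4.24×1.027 + x×2.953 + (z_c − 1.54 − 4.24 − x)×3.227
The z_c×3.227 term appears on both sides and cancels. Collect the known terms of each column as K = Σ(ρt)_known − 3.227 × (depth of known layers): K_1 = 108.2439 − 3.227×38.7 = −16.641; K_2 = 4.35448 − 3.227×(1.54 + 4.24) = −14.29758.
Balance: K_1 = K_2 − x×(3.227 − 2.953), so x = (K_2 − K_1)/(3.227 − 2.953) = 2.34342/0.274 = 8.55 km.

8.55 km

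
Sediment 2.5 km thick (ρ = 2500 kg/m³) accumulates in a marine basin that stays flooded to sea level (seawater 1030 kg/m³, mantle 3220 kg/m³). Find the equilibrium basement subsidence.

Submarine loading: the sediment displaces seawater, and the subsidence is in turn flooded, so s (ρ_m − ρ_w) = t (ρ_sed − ρ_w).
s = 2.5 km × (2500 − 1030) / (3220 − 1030) = 1.68 km.

1.68 km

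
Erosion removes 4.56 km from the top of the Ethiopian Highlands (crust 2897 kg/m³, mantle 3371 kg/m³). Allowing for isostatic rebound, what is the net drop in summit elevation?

Rebound u = e ρ_c/ρ_m = 4.56 km × 2897/3371 = 3.919 km.
Net surface drop = e − u = 4.56 km − 3.919 km = e (ρ_m − ρ_c)/ρ_m = 0.641 km.

0.641 km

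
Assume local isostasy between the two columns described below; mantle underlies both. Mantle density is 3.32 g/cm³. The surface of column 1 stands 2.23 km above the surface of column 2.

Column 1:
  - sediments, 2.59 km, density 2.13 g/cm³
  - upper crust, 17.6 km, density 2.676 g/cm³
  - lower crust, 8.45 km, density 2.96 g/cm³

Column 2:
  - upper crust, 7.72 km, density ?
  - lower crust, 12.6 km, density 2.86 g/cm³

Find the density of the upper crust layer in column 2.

Take the compensation level at the base of the deeper column (depth z_c below the surface of column 1) and equate Σ ρ_i t_i down to z_c; mantle fills any gap and the z_c terms cancel.
Column 1: 2.59×2.13 + 17.6×2.676 + 8.45×2.96 + (z_c − 28.64)×3.32
Column 2: 2.23×0 + 7.72×ρ + 12.6×2.86 + (z_c − 2.23 − 20.32)×3.32
The z_c×3.32 term appears on both sides and cancels. Collect the known terms of each column as K = Σ(ρt)_known − 3.32 × (depth of known layers): K_1 = 77.6263 − 3.32×28.64 = −17.4585; K_2 = 36.036 − 3.32×(2.23 + 20.32) = −38.83.
Balance: K_1 = K_2 + 7.72×ρ, so ρ = (K_1 − K_2)/7.72 = 21.3715/7.72 = 2.77 g/cm³.

2.77 g/cm³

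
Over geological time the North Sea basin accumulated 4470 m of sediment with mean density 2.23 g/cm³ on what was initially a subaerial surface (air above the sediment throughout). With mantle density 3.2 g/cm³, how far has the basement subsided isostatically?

3120 m

Subaerial load: s = t ρ_sed / ρ_m = 4470 m × 2.23/3.2 = 3120 m.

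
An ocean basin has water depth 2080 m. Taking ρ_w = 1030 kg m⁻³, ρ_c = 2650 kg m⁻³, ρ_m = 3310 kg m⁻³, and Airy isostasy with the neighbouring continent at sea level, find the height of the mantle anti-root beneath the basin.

Isostatic balance requires: replacing crust with seawater at the top is compensated by replacing crust with mantle at the base: d (ρ_c − ρ_w) = a (ρ_m − ρ_c).
a = d (ρ_c − ρ_w)/(ρ_m − ρ_c) = 2080 m × 1620/660 = 5110 m.

5110 m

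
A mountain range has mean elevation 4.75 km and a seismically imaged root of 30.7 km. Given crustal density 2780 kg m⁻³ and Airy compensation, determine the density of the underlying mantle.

Airy balance: ρ_c h = (ρ_m − ρ_c) r → ρ_m = ρ_c (1 + h/r).
ρ_m = 2780 × (1 + 4.75 km/30.7 km) = 3210 kg m⁻³.

3210 kg m⁻³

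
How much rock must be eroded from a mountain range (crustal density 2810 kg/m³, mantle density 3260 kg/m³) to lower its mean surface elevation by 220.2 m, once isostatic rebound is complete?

1600 m

Net drop Δ = e − u = e − e ρ_c/ρ_m = e (ρ_m − ρ_c)/ρ_m.
e = Δ ρ_m/(ρ_m − ρ_c) = 220.2 m × 3260/450 = 1600 m.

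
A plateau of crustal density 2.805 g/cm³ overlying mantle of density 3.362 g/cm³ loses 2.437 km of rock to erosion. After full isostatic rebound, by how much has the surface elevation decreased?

0.404 km

Rebound u = e ρ_c/ρ_m = 2.437 km × 2.805/3.362 = 2.033 km.
Net surface drop = e − u = 2.437 km − 2.033 km = e (ρ_m − ρ_c)/ρ_m = 0.404 km.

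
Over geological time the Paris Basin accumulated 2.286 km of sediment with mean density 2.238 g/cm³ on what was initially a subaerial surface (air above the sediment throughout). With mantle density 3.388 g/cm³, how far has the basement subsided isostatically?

1.51 km

Subaerial load: s = t ρ_sed / ρ_m = 2.286 km × 2.238/3.388 = 1.51 km.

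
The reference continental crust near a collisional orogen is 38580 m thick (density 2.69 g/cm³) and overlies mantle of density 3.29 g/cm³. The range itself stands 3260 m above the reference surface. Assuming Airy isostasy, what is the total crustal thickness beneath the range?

56500 m

Root depth r = h ρ_c / (ρ_m − ρ_c) = 3260 m × 2.69 / 0.6 = 14620 m.
Total thickness = T + h + r = 38580 m + 3260 m + 14620 m = 56500 m.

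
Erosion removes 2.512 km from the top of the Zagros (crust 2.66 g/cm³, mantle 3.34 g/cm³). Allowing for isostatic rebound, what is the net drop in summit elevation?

0.511 km

Rebound u = e ρ_c/ρ_m = 2.512 km × 2.66/3.34 = 2.001 km.
Net surface drop = e − u = 2.512 km − 2.001 km = e (ρ_m − ρ_c)/ρ_m = 0.511 km.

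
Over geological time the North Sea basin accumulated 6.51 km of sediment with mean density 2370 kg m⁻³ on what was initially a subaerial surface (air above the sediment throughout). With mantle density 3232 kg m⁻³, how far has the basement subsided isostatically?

4.77 km

Subaerial load: s = t ρ_sed / ρ_m = 6.51 km × 2370/3232 = 4.77 km.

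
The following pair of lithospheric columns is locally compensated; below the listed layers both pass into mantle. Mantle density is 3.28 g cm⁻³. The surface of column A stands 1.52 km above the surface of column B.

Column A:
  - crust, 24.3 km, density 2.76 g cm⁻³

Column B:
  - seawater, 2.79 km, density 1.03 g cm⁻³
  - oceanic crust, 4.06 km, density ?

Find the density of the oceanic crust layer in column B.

2.94 g cm⁻³

Take the compensation level at the base of the deeper column (depth z_c below the surface of column A) and equate Σ ρ_i t_i down to z_c; mantle fills any gap and the z_c terms cancel.
Column A: 24.3×2.76 + (z_c − 24.3)×3.28
Column B: 1.52×0 + 2.79×1.03 + 4.06×ρ + (z_c − 1.52 − 6.85)×3.28
The z_c×3.28 term appears on both sides and cancels. Collect the known terms of each column as K = Σ(ρt)_known − 3.28 × (depth of known layers): K_A = 67.068 − 3.28×24.3 = −12.636; K_B = 2.8737 − 3.28×(1.52 + 6.85) = −24.5799.
Balance: K_A = K_B + 4.06×ρ, so ρ = (K_A − K_B)/4.06 = 11.9439/4.06 = 2.94 g cm⁻³.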